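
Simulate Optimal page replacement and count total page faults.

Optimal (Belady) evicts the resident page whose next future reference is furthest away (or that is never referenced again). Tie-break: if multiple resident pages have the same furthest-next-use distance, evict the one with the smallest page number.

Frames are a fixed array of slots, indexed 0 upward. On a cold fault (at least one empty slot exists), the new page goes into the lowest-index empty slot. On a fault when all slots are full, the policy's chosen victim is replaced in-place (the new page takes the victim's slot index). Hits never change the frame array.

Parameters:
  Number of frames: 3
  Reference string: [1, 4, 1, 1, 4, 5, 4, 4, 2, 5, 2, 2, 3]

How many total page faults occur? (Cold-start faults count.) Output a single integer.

Step 0: ref 1 → FAULT, frames=[1,-,-]
Step 1: ref 4 → FAULT, frames=[1,4,-]
Step 2: ref 1 → HIT, frames=[1,4,-]
Step 3: ref 1 → HIT, frames=[1,4,-]
Step 4: ref 4 → HIT, frames=[1,4,-]
Step 5: ref 5 → FAULT, frames=[1,4,5]
Step 6: ref 4 → HIT, frames=[1,4,5]
Step 7: ref 4 → HIT, frames=[1,4,5]
Step 8: ref 2 → FAULT (evict 1), frames=[2,4,5]
Step 9: ref 5 → HIT, frames=[2,4,5]
Step 10: ref 2 → HIT, frames=[2,4,5]
Step 11: ref 2 → HIT, frames=[2,4,5]
Step 12: ref 3 → FAULT (evict 2), frames=[3,4,5]
Total faults: 5

Answer: 5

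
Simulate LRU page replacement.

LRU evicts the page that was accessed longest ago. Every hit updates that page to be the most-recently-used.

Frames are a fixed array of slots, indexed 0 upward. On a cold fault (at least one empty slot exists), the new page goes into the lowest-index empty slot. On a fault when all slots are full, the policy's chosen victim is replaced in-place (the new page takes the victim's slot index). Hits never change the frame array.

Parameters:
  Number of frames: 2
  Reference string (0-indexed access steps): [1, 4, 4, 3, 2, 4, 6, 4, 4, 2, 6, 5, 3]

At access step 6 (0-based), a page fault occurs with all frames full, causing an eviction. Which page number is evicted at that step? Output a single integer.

Answer: 2

Derivation:
Step 0: ref 1 -> FAULT, frames=[1,-]
Step 1: ref 4 -> FAULT, frames=[1,4]
Step 2: ref 4 -> HIT, frames=[1,4]
Step 3: ref 3 -> FAULT, evict 1, frames=[3,4]
Step 4: ref 2 -> FAULT, evict 4, frames=[3,2]
Step 5: ref 4 -> FAULT, evict 3, frames=[4,2]
Step 6: ref 6 -> FAULT, evict 2, frames=[4,6]
At step 6: evicted page 2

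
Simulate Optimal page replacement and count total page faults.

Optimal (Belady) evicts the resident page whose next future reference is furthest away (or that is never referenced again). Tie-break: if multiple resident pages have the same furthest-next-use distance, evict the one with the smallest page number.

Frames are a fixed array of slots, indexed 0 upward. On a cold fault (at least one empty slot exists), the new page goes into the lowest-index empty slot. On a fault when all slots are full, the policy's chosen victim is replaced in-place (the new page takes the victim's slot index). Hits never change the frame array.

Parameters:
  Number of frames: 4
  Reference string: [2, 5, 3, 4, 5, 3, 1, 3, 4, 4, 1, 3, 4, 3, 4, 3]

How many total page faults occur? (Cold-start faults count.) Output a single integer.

Answer: 5

Derivation:
Step 0: ref 2 → FAULT, frames=[2,-,-,-]
Step 1: ref 5 → FAULT, frames=[2,5,-,-]
Step 2: ref 3 → FAULT, frames=[2,5,3,-]
Step 3: ref 4 → FAULT, frames=[2,5,3,4]
Step 4: ref 5 → HIT, frames=[2,5,3,4]
Step 5: ref 3 → HIT, frames=[2,5,3,4]
Step 6: ref 1 → FAULT (evict 2), frames=[1,5,3,4]
Step 7: ref 3 → HIT, frames=[1,5,3,4]
Step 8: ref 4 → HIT, frames=[1,5,3,4]
Step 9: ref 4 → HIT, frames=[1,5,3,4]
Step 10: ref 1 → HIT, frames=[1,5,3,4]
Step 11: ref 3 → HIT, frames=[1,5,3,4]
Step 12: ref 4 → HIT, frames=[1,5,3,4]
Step 13: ref 3 → HIT, frames=[1,5,3,4]
Step 14: ref 4 → HIT, frames=[1,5,3,4]
Step 15: ref 3 → HIT, frames=[1,5,3,4]
Total faults: 5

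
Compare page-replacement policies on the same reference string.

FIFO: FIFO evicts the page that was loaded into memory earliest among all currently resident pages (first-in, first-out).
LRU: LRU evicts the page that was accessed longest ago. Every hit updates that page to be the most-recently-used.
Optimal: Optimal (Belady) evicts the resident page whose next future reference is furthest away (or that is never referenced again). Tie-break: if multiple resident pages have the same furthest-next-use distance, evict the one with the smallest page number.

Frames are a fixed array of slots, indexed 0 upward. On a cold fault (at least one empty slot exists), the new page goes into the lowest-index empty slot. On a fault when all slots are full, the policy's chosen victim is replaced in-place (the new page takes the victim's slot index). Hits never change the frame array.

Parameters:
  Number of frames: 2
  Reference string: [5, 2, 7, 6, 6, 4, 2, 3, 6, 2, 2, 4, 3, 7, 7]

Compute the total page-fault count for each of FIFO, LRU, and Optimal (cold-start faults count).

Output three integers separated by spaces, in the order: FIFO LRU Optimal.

--- FIFO ---
  step 0: ref 5 -> FAULT, frames=[5,-] (faults so far: 1)
  step 1: ref 2 -> FAULT, frames=[5,2] (faults so far: 2)
  step 2: ref 7 -> FAULT, evict 5, frames=[7,2] (faults so far: 3)
  step 3: ref 6 -> FAULT, evict 2, frames=[7,6] (faults so far: 4)
  step 4: ref 6 -> HIT, frames=[7,6] (faults so far: 4)
  step 5: ref 4 -> FAULT, evict 7, frames=[4,6] (faults so far: 5)
  step 6: ref 2 -> FAULT, evict 6, frames=[4,2] (faults so far: 6)
  step 7: ref 3 -> FAULT, evict 4, frames=[3,2] (faults so far: 7)
  step 8: ref 6 -> FAULT, evict 2, frames=[3,6] (faults so far: 8)
  step 9: ref 2 -> FAULT, evict 3, frames=[2,6] (faults so far: 9)
  step 10: ref 2 -> HIT, frames=[2,6] (faults so far: 9)
  step 11: ref 4 -> FAULT, evict 6, frames=[2,4] (faults so far: 10)
  step 12: ref 3 -> FAULT, evict 2, frames=[3,4] (faults so far: 11)
  step 13: ref 7 -> FAULT, evict 4, frames=[3,7] (faults so far: 12)
  step 14: ref 7 -> HIT, frames=[3,7] (faults so far: 12)
  FIFO total faults: 12
--- LRU ---
  step 0: ref 5 -> FAULT, frames=[5,-] (faults so far: 1)
  step 1: ref 2 -> FAULT, frames=[5,2] (faults so far: 2)
  step 2: ref 7 -> FAULT, evict 5, frames=[7,2] (faults so far: 3)
  step 3: ref 6 -> FAULT, evict 2, frames=[7,6] (faults so far: 4)
  step 4: ref 6 -> HIT, frames=[7,6] (faults so far: 4)
  step 5: ref 4 -> FAULT, evict 7, frames=[4,6] (faults so far: 5)
  step 6: ref 2 -> FAULT, evict 6, frames=[4,2] (faults so far: 6)
  step 7: ref 3 -> FAULT, evict 4, frames=[3,2] (faults so far: 7)
  step 8: ref 6 -> FAULT, evict 2, frames=[3,6] (faults so far: 8)
  step 9: ref 2 -> FAULT, evict 3, frames=[2,6] (faults so far: 9)
  step 10: ref 2 -> HIT, frames=[2,6] (faults so far: 9)
  step 11: ref 4 -> FAULT, evict 6, frames=[2,4] (faults so far: 10)
  step 12: ref 3 -> FAULT, evict 2, frames=[3,4] (faults so far: 11)
  step 13: ref 7 -> FAULT, evict 4, frames=[3,7] (faults so far: 12)
  step 14: ref 7 -> HIT, frames=[3,7] (faults so far: 12)
  LRU total faults: 12
--- Optimal ---
  step 0: ref 5 -> FAULT, frames=[5,-] (faults so far: 1)
  step 1: ref 2 -> FAULT, frames=[5,2] (faults so far: 2)
  step 2: ref 7 -> FAULT, evict 5, frames=[7,2] (faults so far: 3)
  step 3: ref 6 -> FAULT, evict 7, frames=[6,2] (faults so far: 4)
  step 4: ref 6 -> HIT, frames=[6,2] (faults so far: 4)
  step 5: ref 4 -> FAULT, evict 6, frames=[4,2] (faults so far: 5)
  step 6: ref 2 -> HIT, frames=[4,2] (faults so far: 5)
  step 7: ref 3 -> FAULT, evict 4, frames=[3,2] (faults so far: 6)
  step 8: ref 6 -> FAULT, evict 3, frames=[6,2] (faults so far: 7)
  step 9: ref 2 -> HIT, frames=[6,2] (faults so far: 7)
  step 10: ref 2 -> HIT, frames=[6,2] (faults so far: 7)
  step 11: ref 4 -> FAULT, evict 2, frames=[6,4] (faults so far: 8)
  step 12: ref 3 -> FAULT, evict 4, frames=[6,3] (faults so far: 9)
  step 13: ref 7 -> FAULT, evict 3, frames=[6,7] (faults so far: 10)
  step 14: ref 7 -> HIT, frames=[6,7] (faults so far: 10)
  Optimal total faults: 10

Answer: 12 12 10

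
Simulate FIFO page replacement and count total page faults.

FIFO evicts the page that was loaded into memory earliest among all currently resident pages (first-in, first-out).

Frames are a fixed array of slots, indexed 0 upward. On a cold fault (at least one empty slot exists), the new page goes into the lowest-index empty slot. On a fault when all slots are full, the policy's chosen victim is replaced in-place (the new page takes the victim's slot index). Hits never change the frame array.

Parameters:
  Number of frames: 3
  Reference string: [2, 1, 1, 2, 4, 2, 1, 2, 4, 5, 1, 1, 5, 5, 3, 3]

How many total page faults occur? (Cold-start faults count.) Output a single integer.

Answer: 5

Derivation:
Step 0: ref 2 → FAULT, frames=[2,-,-]
Step 1: ref 1 → FAULT, frames=[2,1,-]
Step 2: ref 1 → HIT, frames=[2,1,-]
Step 3: ref 2 → HIT, frames=[2,1,-]
Step 4: ref 4 → FAULT, frames=[2,1,4]
Step 5: ref 2 → HIT, frames=[2,1,4]
Step 6: ref 1 → HIT, frames=[2,1,4]
Step 7: ref 2 → HIT, frames=[2,1,4]
Step 8: ref 4 → HIT, frames=[2,1,4]
Step 9: ref 5 → FAULT (evict 2), frames=[5,1,4]
Step 10: ref 1 → HIT, frames=[5,1,4]
Step 11: ref 1 → HIT, frames=[5,1,4]
Step 12: ref 5 → HIT, frames=[5,1,4]
Step 13: ref 5 → HIT, frames=[5,1,4]
Step 14: ref 3 → FAULT (evict 1), frames=[5,3,4]
Step 15: ref 3 → HIT, frames=[5,3,4]
Total faults: 5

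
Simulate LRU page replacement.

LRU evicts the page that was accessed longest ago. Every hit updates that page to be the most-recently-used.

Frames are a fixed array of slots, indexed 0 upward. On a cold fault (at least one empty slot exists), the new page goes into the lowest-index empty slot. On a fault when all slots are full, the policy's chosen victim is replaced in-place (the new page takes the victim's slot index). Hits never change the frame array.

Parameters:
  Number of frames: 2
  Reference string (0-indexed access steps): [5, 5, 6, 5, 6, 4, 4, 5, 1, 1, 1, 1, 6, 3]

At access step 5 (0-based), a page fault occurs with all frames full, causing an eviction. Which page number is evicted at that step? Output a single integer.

Answer: 5

Derivation:
Step 0: ref 5 -> FAULT, frames=[5,-]
Step 1: ref 5 -> HIT, frames=[5,-]
Step 2: ref 6 -> FAULT, frames=[5,6]
Step 3: ref 5 -> HIT, frames=[5,6]
Step 4: ref 6 -> HIT, frames=[5,6]
Step 5: ref 4 -> FAULT, evict 5, frames=[4,6]
At step 5: evicted page 5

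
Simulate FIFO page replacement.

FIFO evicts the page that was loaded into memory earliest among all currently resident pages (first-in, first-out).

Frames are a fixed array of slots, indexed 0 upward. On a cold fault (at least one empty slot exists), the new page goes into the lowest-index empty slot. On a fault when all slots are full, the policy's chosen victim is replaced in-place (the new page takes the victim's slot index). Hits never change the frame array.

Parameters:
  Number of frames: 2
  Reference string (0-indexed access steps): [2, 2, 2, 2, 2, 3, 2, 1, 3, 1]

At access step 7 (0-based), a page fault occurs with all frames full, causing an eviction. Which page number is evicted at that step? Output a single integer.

Answer: 2

Derivation:
Step 0: ref 2 -> FAULT, frames=[2,-]
Step 1: ref 2 -> HIT, frames=[2,-]
Step 2: ref 2 -> HIT, frames=[2,-]
Step 3: ref 2 -> HIT, frames=[2,-]
Step 4: ref 2 -> HIT, frames=[2,-]
Step 5: ref 3 -> FAULT, frames=[2,3]
Step 6: ref 2 -> HIT, frames=[2,3]
Step 7: ref 1 -> FAULT, evict 2, frames=[1,3]
At step 7: evicted page 2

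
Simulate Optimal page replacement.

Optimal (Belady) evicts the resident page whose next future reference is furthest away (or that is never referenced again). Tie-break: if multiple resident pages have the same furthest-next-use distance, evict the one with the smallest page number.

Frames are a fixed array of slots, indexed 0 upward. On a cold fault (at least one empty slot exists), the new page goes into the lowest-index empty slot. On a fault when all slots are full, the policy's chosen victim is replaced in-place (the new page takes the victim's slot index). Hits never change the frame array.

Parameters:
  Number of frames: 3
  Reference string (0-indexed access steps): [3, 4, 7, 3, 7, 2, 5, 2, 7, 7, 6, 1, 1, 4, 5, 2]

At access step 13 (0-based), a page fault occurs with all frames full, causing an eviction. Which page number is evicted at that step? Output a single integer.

Answer: 1

Derivation:
Step 0: ref 3 -> FAULT, frames=[3,-,-]
Step 1: ref 4 -> FAULT, frames=[3,4,-]
Step 2: ref 7 -> FAULT, frames=[3,4,7]
Step 3: ref 3 -> HIT, frames=[3,4,7]
Step 4: ref 7 -> HIT, frames=[3,4,7]
Step 5: ref 2 -> FAULT, evict 3, frames=[2,4,7]
Step 6: ref 5 -> FAULT, evict 4, frames=[2,5,7]
Step 7: ref 2 -> HIT, frames=[2,5,7]
Step 8: ref 7 -> HIT, frames=[2,5,7]
Step 9: ref 7 -> HIT, frames=[2,5,7]
Step 10: ref 6 -> FAULT, evict 7, frames=[2,5,6]
Step 11: ref 1 -> FAULT, evict 6, frames=[2,5,1]
Step 12: ref 1 -> HIT, frames=[2,5,1]
Step 13: ref 4 -> FAULT, evict 1, frames=[2,5,4]
At step 13: evicted page 1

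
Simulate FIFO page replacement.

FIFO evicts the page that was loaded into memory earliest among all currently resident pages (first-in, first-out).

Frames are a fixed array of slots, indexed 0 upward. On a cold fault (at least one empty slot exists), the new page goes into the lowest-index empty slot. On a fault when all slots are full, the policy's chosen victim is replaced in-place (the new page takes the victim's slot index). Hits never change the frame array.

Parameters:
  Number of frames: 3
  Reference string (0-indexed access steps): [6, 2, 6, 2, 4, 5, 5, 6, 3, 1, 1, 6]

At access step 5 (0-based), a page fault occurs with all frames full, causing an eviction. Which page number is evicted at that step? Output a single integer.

Answer: 6

Derivation:
Step 0: ref 6 -> FAULT, frames=[6,-,-]
Step 1: ref 2 -> FAULT, frames=[6,2,-]
Step 2: ref 6 -> HIT, frames=[6,2,-]
Step 3: ref 2 -> HIT, frames=[6,2,-]
Step 4: ref 4 -> FAULT, frames=[6,2,4]
Step 5: ref 5 -> FAULT, evict 6, frames=[5,2,4]
At step 5: evicted page 6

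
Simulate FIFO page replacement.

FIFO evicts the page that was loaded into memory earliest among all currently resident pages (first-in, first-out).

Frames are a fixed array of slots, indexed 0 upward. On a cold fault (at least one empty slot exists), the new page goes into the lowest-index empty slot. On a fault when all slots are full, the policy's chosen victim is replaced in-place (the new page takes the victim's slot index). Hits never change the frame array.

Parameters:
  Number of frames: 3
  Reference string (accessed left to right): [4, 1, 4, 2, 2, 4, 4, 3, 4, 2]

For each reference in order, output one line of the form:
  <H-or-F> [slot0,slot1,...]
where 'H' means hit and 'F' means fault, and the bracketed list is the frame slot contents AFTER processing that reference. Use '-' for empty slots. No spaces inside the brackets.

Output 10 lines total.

F [4,-,-]
F [4,1,-]
H [4,1,-]
F [4,1,2]
H [4,1,2]
H [4,1,2]
H [4,1,2]
F [3,1,2]
F [3,4,2]
H [3,4,2]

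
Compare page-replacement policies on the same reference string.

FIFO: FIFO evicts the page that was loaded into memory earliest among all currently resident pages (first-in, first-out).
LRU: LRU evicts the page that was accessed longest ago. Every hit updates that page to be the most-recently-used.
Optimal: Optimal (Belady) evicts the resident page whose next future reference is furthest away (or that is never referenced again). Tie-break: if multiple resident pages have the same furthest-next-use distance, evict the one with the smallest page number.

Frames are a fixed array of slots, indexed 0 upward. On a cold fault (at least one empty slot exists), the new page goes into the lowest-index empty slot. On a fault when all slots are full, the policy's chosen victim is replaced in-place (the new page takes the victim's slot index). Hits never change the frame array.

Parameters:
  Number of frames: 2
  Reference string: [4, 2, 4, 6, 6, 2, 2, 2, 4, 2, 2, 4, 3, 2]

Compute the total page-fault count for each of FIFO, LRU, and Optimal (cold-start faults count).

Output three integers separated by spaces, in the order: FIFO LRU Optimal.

--- FIFO ---
  step 0: ref 4 -> FAULT, frames=[4,-] (faults so far: 1)
  step 1: ref 2 -> FAULT, frames=[4,2] (faults so far: 2)
  step 2: ref 4 -> HIT, frames=[4,2] (faults so far: 2)
  step 3: ref 6 -> FAULT, evict 4, frames=[6,2] (faults so far: 3)
  step 4: ref 6 -> HIT, frames=[6,2] (faults so far: 3)
  step 5: ref 2 -> HIT, frames=[6,2] (faults so far: 3)
  step 6: ref 2 -> HIT, frames=[6,2] (faults so far: 3)
  step 7: ref 2 -> HIT, frames=[6,2] (faults so far: 3)
  step 8: ref 4 -> FAULT, evict 2, frames=[6,4] (faults so far: 4)
  step 9: ref 2 -> FAULT, evict 6, frames=[2,4] (faults so far: 5)
  step 10: ref 2 -> HIT, frames=[2,4] (faults so far: 5)
  step 11: ref 4 -> HIT, frames=[2,4] (faults so far: 5)
  step 12: ref 3 -> FAULT, evict 4, frames=[2,3] (faults so far: 6)
  step 13: ref 2 -> HIT, frames=[2,3] (faults so far: 6)
  FIFO total faults: 6
--- LRU ---
  step 0: ref 4 -> FAULT, frames=[4,-] (faults so far: 1)
  step 1: ref 2 -> FAULT, frames=[4,2] (faults so far: 2)
  step 2: ref 4 -> HIT, frames=[4,2] (faults so far: 2)
  step 3: ref 6 -> FAULT, evict 2, frames=[4,6] (faults so far: 3)
  step 4: ref 6 -> HIT, frames=[4,6] (faults so far: 3)
  step 5: ref 2 -> FAULT, evict 4, frames=[2,6] (faults so far: 4)
  step 6: ref 2 -> HIT, frames=[2,6] (faults so far: 4)
  step 7: ref 2 -> HIT, frames=[2,6] (faults so far: 4)
  step 8: ref 4 -> FAULT, evict 6, frames=[2,4] (faults so far: 5)
  step 9: ref 2 -> HIT, frames=[2,4] (faults so far: 5)
  step 10: ref 2 -> HIT, frames=[2,4] (faults so far: 5)
  step 11: ref 4 -> HIT, frames=[2,4] (faults so far: 5)
  step 12: ref 3 -> FAULT, evict 2, frames=[3,4] (faults so far: 6)
  step 13: ref 2 -> FAULT, evict 4, frames=[3,2] (faults so far: 7)
  LRU total faults: 7
--- Optimal ---
  step 0: ref 4 -> FAULT, frames=[4,-] (faults so far: 1)
  step 1: ref 2 -> FAULT, frames=[4,2] (faults so far: 2)
  step 2: ref 4 -> HIT, frames=[4,2] (faults so far: 2)
  step 3: ref 6 -> FAULT, evict 4, frames=[6,2] (faults so far: 3)
  step 4: ref 6 -> HIT, frames=[6,2] (faults so far: 3)
  step 5: ref 2 -> HIT, frames=[6,2] (faults so far: 3)
  step 6: ref 2 -> HIT, frames=[6,2] (faults so far: 3)
  step 7: ref 2 -> HIT, frames=[6,2] (faults so far: 3)
  step 8: ref 4 -> FAULT, evict 6, frames=[4,2] (faults so far: 4)
  step 9: ref 2 -> HIT, frames=[4,2] (faults so far: 4)
  step 10: ref 2 -> HIT, frames=[4,2] (faults so far: 4)
  step 11: ref 4 -> HIT, frames=[4,2] (faults so far: 4)
  step 12: ref 3 -> FAULT, evict 4, frames=[3,2] (faults so far: 5)
  step 13: ref 2 -> HIT, frames=[3,2] (faults so far: 5)
  Optimal total faults: 5

Answer: 6 7 5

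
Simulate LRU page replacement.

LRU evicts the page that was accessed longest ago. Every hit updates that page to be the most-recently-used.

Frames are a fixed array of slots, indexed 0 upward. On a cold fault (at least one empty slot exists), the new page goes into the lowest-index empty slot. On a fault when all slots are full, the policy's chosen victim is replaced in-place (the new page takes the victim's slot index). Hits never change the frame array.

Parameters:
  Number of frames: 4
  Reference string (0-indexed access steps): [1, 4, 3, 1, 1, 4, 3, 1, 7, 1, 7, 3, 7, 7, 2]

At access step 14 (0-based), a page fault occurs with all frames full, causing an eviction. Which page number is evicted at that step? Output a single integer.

Answer: 4

Derivation:
Step 0: ref 1 -> FAULT, frames=[1,-,-,-]
Step 1: ref 4 -> FAULT, frames=[1,4,-,-]
Step 2: ref 3 -> FAULT, frames=[1,4,3,-]
Step 3: ref 1 -> HIT, frames=[1,4,3,-]
Step 4: ref 1 -> HIT, frames=[1,4,3,-]
Step 5: ref 4 -> HIT, frames=[1,4,3,-]
Step 6: ref 3 -> HIT, frames=[1,4,3,-]
Step 7: ref 1 -> HIT, frames=[1,4,3,-]
Step 8: ref 7 -> FAULT, frames=[1,4,3,7]
Step 9: ref 1 -> HIT, frames=[1,4,3,7]
Step 10: ref 7 -> HIT, frames=[1,4,3,7]
Step 11: ref 3 -> HIT, frames=[1,4,3,7]
Step 12: ref 7 -> HIT, frames=[1,4,3,7]
Step 13: ref 7 -> HIT, frames=[1,4,3,7]
Step 14: ref 2 -> FAULT, evict 4, frames=[1,2,3,7]
At step 14: evicted page 4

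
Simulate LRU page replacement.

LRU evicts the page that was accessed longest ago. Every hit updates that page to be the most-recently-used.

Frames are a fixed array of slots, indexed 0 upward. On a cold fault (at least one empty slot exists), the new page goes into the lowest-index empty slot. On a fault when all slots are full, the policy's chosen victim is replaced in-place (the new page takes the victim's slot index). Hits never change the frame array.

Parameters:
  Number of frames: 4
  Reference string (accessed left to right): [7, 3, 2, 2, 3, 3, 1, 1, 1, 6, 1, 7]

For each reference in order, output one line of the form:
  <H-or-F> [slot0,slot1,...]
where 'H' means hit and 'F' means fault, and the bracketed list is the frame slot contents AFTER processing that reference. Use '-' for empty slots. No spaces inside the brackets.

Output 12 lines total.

F [7,-,-,-]
F [7,3,-,-]
F [7,3,2,-]
H [7,3,2,-]
H [7,3,2,-]
H [7,3,2,-]
F [7,3,2,1]
H [7,3,2,1]
H [7,3,2,1]
F [6,3,2,1]
H [6,3,2,1]
F [6,3,7,1]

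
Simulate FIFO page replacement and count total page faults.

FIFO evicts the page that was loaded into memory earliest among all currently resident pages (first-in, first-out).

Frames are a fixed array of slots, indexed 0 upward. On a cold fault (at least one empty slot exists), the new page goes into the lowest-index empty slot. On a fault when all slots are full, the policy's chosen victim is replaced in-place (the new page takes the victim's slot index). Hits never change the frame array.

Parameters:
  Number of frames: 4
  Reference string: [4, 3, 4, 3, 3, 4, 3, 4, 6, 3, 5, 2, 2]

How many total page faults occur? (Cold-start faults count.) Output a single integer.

Answer: 5

Derivation:
Step 0: ref 4 → FAULT, frames=[4,-,-,-]
Step 1: ref 3 → FAULT, frames=[4,3,-,-]
Step 2: ref 4 → HIT, frames=[4,3,-,-]
Step 3: ref 3 → HIT, frames=[4,3,-,-]
Step 4: ref 3 → HIT, frames=[4,3,-,-]
Step 5: ref 4 → HIT, frames=[4,3,-,-]
Step 6: ref 3 → HIT, frames=[4,3,-,-]
Step 7: ref 4 → HIT, frames=[4,3,-,-]
Step 8: ref 6 → FAULT, frames=[4,3,6,-]
Step 9: ref 3 → HIT, frames=[4,3,6,-]
Step 10: ref 5 → FAULT, frames=[4,3,6,5]
Step 11: ref 2 → FAULT (evict 4), frames=[2,3,6,5]
Step 12: ref 2 → HIT, frames=[2,3,6,5]
Total faults: 5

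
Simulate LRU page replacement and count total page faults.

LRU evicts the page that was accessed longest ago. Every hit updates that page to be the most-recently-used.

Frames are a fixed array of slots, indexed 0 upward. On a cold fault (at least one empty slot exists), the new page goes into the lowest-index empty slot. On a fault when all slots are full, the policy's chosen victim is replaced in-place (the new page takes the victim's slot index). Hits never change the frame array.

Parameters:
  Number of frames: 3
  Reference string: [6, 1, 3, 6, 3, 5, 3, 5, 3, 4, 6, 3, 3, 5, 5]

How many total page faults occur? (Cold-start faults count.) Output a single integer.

Step 0: ref 6 → FAULT, frames=[6,-,-]
Step 1: ref 1 → FAULT, frames=[6,1,-]
Step 2: ref 3 → FAULT, frames=[6,1,3]
Step 3: ref 6 → HIT, frames=[6,1,3]
Step 4: ref 3 → HIT, frames=[6,1,3]
Step 5: ref 5 → FAULT (evict 1), frames=[6,5,3]
Step 6: ref 3 → HIT, frames=[6,5,3]
Step 7: ref 5 → HIT, frames=[6,5,3]
Step 8: ref 3 → HIT, frames=[6,5,3]
Step 9: ref 4 → FAULT (evict 6), frames=[4,5,3]
Step 10: ref 6 → FAULT (evict 5), frames=[4,6,3]
Step 11: ref 3 → HIT, frames=[4,6,3]
Step 12: ref 3 → HIT, frames=[4,6,3]
Step 13: ref 5 → FAULT (evict 4), frames=[5,6,3]
Step 14: ref 5 → HIT, frames=[5,6,3]
Total faults: 7

Answer: 7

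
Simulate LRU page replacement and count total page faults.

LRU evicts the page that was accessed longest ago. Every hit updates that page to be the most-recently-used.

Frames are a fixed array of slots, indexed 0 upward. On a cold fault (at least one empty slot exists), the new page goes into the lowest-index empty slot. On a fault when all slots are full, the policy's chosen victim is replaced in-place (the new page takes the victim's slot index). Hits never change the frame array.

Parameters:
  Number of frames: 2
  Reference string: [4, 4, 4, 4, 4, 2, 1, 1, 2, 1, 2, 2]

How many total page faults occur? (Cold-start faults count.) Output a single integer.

Step 0: ref 4 → FAULT, frames=[4,-]
Step 1: ref 4 → HIT, frames=[4,-]
Step 2: ref 4 → HIT, frames=[4,-]
Step 3: ref 4 → HIT, frames=[4,-]
Step 4: ref 4 → HIT, frames=[4,-]
Step 5: ref 2 → FAULT, frames=[4,2]
Step 6: ref 1 → FAULT (evict 4), frames=[1,2]
Step 7: ref 1 → HIT, frames=[1,2]
Step 8: ref 2 → HIT, frames=[1,2]
Step 9: ref 1 → HIT, frames=[1,2]
Step 10: ref 2 → HIT, frames=[1,2]
Step 11: ref 2 → HIT, frames=[1,2]
Total faults: 3

Answer: 3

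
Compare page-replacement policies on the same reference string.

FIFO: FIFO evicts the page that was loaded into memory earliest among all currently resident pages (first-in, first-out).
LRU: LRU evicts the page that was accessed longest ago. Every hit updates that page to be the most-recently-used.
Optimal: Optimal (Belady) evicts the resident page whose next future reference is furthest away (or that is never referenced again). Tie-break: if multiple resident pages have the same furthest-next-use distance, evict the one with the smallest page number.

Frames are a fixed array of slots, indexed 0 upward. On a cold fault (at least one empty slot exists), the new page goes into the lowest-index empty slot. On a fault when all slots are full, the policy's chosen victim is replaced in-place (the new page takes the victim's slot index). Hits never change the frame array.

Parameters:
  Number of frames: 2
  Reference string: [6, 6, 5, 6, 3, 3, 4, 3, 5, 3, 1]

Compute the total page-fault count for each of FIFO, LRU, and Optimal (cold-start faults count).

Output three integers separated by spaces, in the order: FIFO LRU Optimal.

--- FIFO ---
  step 0: ref 6 -> FAULT, frames=[6,-] (faults so far: 1)
  step 1: ref 6 -> HIT, frames=[6,-] (faults so far: 1)
  step 2: ref 5 -> FAULT, frames=[6,5] (faults so far: 2)
  step 3: ref 6 -> HIT, frames=[6,5] (faults so far: 2)
  step 4: ref 3 -> FAULT, evict 6, frames=[3,5] (faults so far: 3)
  step 5: ref 3 -> HIT, frames=[3,5] (faults so far: 3)
  step 6: ref 4 -> FAULT, evict 5, frames=[3,4] (faults so far: 4)
  step 7: ref 3 -> HIT, frames=[3,4] (faults so far: 4)
  step 8: ref 5 -> FAULT, evict 3, frames=[5,4] (faults so far: 5)
  step 9: ref 3 -> FAULT, evict 4, frames=[5,3] (faults so far: 6)
  step 10: ref 1 -> FAULT, evict 5, frames=[1,3] (faults so far: 7)
  FIFO total faults: 7
--- LRU ---
  step 0: ref 6 -> FAULT, frames=[6,-] (faults so far: 1)
  step 1: ref 6 -> HIT, frames=[6,-] (faults so far: 1)
  step 2: ref 5 -> FAULT, frames=[6,5] (faults so far: 2)
  step 3: ref 6 -> HIT, frames=[6,5] (faults so far: 2)
  step 4: ref 3 -> FAULT, evict 5, frames=[6,3] (faults so far: 3)
  step 5: ref 3 -> HIT, frames=[6,3] (faults so far: 3)
  step 6: ref 4 -> FAULT, evict 6, frames=[4,3] (faults so far: 4)
  step 7: ref 3 -> HIT, frames=[4,3] (faults so far: 4)
  step 8: ref 5 -> FAULT, evict 4, frames=[5,3] (faults so far: 5)
  step 9: ref 3 -> HIT, frames=[5,3] (faults so far: 5)
  step 10: ref 1 -> FAULT, evict 5, frames=[1,3] (faults so far: 6)
  LRU total faults: 6
--- Optimal ---
  step 0: ref 6 -> FAULT, frames=[6,-] (faults so far: 1)
  step 1: ref 6 -> HIT, frames=[6,-] (faults so far: 1)
  step 2: ref 5 -> FAULT, frames=[6,5] (faults so far: 2)
  step 3: ref 6 -> HIT, frames=[6,5] (faults so far: 2)
  step 4: ref 3 -> FAULT, evict 6, frames=[3,5] (faults so far: 3)
  step 5: ref 3 -> HIT, frames=[3,5] (faults so far: 3)
  step 6: ref 4 -> FAULT, evict 5, frames=[3,4] (faults so far: 4)
  step 7: ref 3 -> HIT, frames=[3,4] (faults so far: 4)
  step 8: ref 5 -> FAULT, evict 4, frames=[3,5] (faults so far: 5)
  step 9: ref 3 -> HIT, frames=[3,5] (faults so far: 5)
  step 10: ref 1 -> FAULT, evict 3, frames=[1,5] (faults so far: 6)
  Optimal total faults: 6

Answer: 7 6 6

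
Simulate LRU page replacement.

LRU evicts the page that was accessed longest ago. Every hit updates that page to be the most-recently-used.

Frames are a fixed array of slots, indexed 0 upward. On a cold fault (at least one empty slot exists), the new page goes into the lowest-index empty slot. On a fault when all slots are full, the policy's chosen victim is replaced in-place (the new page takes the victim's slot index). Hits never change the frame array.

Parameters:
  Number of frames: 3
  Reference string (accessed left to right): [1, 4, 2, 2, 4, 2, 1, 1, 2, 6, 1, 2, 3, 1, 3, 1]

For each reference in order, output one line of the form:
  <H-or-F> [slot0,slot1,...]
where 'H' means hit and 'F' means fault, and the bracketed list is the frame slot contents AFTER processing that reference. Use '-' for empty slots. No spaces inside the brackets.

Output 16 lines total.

F [1,-,-]
F [1,4,-]
F [1,4,2]
H [1,4,2]
H [1,4,2]
H [1,4,2]
H [1,4,2]
H [1,4,2]
H [1,4,2]
F [1,6,2]
H [1,6,2]
H [1,6,2]
F [1,3,2]
H [1,3,2]
H [1,3,2]
H [1,3,2]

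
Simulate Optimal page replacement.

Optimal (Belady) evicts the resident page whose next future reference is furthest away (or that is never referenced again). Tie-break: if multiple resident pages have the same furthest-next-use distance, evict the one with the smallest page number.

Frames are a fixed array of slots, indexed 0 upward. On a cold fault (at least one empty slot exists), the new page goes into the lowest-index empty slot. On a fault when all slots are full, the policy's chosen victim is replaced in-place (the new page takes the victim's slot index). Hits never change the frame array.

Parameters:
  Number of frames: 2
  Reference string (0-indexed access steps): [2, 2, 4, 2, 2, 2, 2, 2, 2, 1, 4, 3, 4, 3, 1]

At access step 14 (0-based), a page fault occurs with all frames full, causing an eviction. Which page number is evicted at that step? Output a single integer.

Step 0: ref 2 -> FAULT, frames=[2,-]
Step 1: ref 2 -> HIT, frames=[2,-]
Step 2: ref 4 -> FAULT, frames=[2,4]
Step 3: ref 2 -> HIT, frames=[2,4]
Step 4: ref 2 -> HIT, frames=[2,4]
Step 5: ref 2 -> HIT, frames=[2,4]
Step 6: ref 2 -> HIT, frames=[2,4]
Step 7: ref 2 -> HIT, frames=[2,4]
Step 8: ref 2 -> HIT, frames=[2,4]
Step 9: ref 1 -> FAULT, evict 2, frames=[1,4]
Step 10: ref 4 -> HIT, frames=[1,4]
Step 11: ref 3 -> FAULT, evict 1, frames=[3,4]
Step 12: ref 4 -> HIT, frames=[3,4]
Step 13: ref 3 -> HIT, frames=[3,4]
Step 14: ref 1 -> FAULT, evict 3, frames=[1,4]
At step 14: evicted page 3

Answer: 3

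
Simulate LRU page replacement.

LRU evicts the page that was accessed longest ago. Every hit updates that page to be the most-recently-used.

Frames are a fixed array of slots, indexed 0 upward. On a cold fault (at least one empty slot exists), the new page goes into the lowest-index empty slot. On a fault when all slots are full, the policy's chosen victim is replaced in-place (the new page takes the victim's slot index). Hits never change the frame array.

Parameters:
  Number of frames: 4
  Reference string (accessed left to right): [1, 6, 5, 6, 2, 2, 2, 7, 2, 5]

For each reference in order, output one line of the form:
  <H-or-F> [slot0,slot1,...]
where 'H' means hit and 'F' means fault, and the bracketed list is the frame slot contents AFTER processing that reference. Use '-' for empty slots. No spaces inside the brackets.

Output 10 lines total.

F [1,-,-,-]
F [1,6,-,-]
F [1,6,5,-]
H [1,6,5,-]
F [1,6,5,2]
H [1,6,5,2]
H [1,6,5,2]
F [7,6,5,2]
H [7,6,5,2]
H [7,6,5,2]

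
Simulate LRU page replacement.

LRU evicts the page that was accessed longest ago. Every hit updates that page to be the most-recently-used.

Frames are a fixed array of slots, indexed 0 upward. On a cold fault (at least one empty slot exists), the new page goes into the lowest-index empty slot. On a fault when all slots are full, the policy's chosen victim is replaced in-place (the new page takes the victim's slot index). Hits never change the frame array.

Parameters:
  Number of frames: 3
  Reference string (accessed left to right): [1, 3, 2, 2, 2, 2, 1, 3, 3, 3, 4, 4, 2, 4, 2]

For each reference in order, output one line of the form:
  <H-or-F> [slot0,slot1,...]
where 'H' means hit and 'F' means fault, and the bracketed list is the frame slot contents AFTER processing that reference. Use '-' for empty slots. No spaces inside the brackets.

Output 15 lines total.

F [1,-,-]
F [1,3,-]
F [1,3,2]
H [1,3,2]
H [1,3,2]
H [1,3,2]
H [1,3,2]
H [1,3,2]
H [1,3,2]
H [1,3,2]
F [1,3,4]
H [1,3,4]
F [2,3,4]
H [2,3,4]
H [2,3,4]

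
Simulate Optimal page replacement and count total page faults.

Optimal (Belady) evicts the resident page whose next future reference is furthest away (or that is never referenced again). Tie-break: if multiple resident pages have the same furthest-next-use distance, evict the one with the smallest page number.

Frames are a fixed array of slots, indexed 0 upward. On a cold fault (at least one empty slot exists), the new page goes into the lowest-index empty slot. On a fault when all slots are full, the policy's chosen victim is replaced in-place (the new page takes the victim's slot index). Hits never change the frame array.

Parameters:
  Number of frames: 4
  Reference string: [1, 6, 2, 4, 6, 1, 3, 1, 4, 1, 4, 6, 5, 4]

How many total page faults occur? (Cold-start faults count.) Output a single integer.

Answer: 6

Derivation:
Step 0: ref 1 → FAULT, frames=[1,-,-,-]
Step 1: ref 6 → FAULT, frames=[1,6,-,-]
Step 2: ref 2 → FAULT, frames=[1,6,2,-]
Step 3: ref 4 → FAULT, frames=[1,6,2,4]
Step 4: ref 6 → HIT, frames=[1,6,2,4]
Step 5: ref 1 → HIT, frames=[1,6,2,4]
Step 6: ref 3 → FAULT (evict 2), frames=[1,6,3,4]
Step 7: ref 1 → HIT, frames=[1,6,3,4]
Step 8: ref 4 → HIT, frames=[1,6,3,4]
Step 9: ref 1 → HIT, frames=[1,6,3,4]
Step 10: ref 4 → HIT, frames=[1,6,3,4]
Step 11: ref 6 → HIT, frames=[1,6,3,4]
Step 12: ref 5 → FAULT (evict 1), frames=[5,6,3,4]
Step 13: ref 4 → HIT, frames=[5,6,3,4]
Total faults: 6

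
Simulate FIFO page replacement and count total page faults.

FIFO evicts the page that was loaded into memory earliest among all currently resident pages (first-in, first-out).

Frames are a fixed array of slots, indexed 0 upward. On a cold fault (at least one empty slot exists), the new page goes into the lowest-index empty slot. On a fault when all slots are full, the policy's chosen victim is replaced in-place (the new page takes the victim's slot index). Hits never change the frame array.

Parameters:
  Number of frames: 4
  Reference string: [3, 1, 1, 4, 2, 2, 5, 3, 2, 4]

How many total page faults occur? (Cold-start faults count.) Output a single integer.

Step 0: ref 3 → FAULT, frames=[3,-,-,-]
Step 1: ref 1 → FAULT, frames=[3,1,-,-]
Step 2: ref 1 → HIT, frames=[3,1,-,-]
Step 3: ref 4 → FAULT, frames=[3,1,4,-]
Step 4: ref 2 → FAULT, frames=[3,1,4,2]
Step 5: ref 2 → HIT, frames=[3,1,4,2]
Step 6: ref 5 → FAULT (evict 3), frames=[5,1,4,2]
Step 7: ref 3 → FAULT (evict 1), frames=[5,3,4,2]
Step 8: ref 2 → HIT, frames=[5,3,4,2]
Step 9: ref 4 → HIT, frames=[5,3,4,2]
Total faults: 6

Answer: 6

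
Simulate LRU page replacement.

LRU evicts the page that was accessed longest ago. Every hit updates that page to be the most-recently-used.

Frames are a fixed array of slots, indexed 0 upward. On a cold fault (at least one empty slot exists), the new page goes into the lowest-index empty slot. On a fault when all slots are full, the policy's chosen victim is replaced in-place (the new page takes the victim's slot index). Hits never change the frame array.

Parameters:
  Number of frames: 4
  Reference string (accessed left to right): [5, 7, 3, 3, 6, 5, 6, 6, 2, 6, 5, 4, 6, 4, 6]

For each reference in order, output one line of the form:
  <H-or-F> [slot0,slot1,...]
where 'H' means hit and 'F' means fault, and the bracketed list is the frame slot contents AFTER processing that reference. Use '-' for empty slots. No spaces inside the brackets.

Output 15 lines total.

F [5,-,-,-]
F [5,7,-,-]
F [5,7,3,-]
H [5,7,3,-]
F [5,7,3,6]
H [5,7,3,6]
H [5,7,3,6]
H [5,7,3,6]
F [5,2,3,6]
H [5,2,3,6]
H [5,2,3,6]
F [5,2,4,6]
H [5,2,4,6]
H [5,2,4,6]
H [5,2,4,6]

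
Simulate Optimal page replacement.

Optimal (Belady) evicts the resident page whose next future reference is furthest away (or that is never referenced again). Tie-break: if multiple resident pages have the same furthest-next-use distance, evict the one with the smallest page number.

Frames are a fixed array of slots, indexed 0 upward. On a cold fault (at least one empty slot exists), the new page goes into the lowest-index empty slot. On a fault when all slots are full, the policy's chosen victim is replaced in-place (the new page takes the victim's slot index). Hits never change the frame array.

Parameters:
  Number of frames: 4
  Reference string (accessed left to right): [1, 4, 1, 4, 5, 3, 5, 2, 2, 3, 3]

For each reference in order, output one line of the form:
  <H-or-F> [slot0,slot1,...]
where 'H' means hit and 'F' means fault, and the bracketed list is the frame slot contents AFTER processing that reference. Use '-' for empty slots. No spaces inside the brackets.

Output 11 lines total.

F [1,-,-,-]
F [1,4,-,-]
H [1,4,-,-]
H [1,4,-,-]
F [1,4,5,-]
F [1,4,5,3]
H [1,4,5,3]
F [2,4,5,3]
H [2,4,5,3]
H [2,4,5,3]
H [2,4,5,3]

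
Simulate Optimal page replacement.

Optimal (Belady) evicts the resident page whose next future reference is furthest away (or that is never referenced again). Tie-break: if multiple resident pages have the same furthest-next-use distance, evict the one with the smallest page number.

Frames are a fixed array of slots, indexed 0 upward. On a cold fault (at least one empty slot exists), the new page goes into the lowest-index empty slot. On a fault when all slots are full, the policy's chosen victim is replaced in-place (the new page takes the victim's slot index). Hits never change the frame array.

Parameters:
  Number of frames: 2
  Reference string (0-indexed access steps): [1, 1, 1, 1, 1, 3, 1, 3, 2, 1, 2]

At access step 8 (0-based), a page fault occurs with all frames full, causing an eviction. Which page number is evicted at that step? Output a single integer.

Step 0: ref 1 -> FAULT, frames=[1,-]
Step 1: ref 1 -> HIT, frames=[1,-]
Step 2: ref 1 -> HIT, frames=[1,-]
Step 3: ref 1 -> HIT, frames=[1,-]
Step 4: ref 1 -> HIT, frames=[1,-]
Step 5: ref 3 -> FAULT, frames=[1,3]
Step 6: ref 1 -> HIT, frames=[1,3]
Step 7: ref 3 -> HIT, frames=[1,3]
Step 8: ref 2 -> FAULT, evict 3, frames=[1,2]
At step 8: evicted page 3

Answer: 3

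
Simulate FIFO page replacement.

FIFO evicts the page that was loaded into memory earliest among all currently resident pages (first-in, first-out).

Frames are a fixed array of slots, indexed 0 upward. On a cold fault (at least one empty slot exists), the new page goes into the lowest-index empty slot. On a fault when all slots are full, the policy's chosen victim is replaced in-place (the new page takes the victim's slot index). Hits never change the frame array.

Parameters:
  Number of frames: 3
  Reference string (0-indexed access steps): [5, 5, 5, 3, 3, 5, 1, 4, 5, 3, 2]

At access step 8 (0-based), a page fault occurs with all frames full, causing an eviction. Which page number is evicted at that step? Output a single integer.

Answer: 3

Derivation:
Step 0: ref 5 -> FAULT, frames=[5,-,-]
Step 1: ref 5 -> HIT, frames=[5,-,-]
Step 2: ref 5 -> HIT, frames=[5,-,-]
Step 3: ref 3 -> FAULT, frames=[5,3,-]
Step 4: ref 3 -> HIT, frames=[5,3,-]
Step 5: ref 5 -> HIT, frames=[5,3,-]
Step 6: ref 1 -> FAULT, frames=[5,3,1]
Step 7: ref 4 -> FAULT, evict 5, frames=[4,3,1]
Step 8: ref 5 -> FAULT, evict 3, frames=[4,5,1]
At step 8: evicted page 3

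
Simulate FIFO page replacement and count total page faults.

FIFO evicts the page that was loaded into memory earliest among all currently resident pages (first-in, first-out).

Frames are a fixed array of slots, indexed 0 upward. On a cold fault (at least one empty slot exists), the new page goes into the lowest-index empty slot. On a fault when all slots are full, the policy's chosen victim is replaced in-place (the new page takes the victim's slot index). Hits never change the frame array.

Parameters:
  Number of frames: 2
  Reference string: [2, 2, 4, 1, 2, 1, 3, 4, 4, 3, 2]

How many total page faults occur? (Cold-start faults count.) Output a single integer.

Answer: 7

Derivation:
Step 0: ref 2 → FAULT, frames=[2,-]
Step 1: ref 2 → HIT, frames=[2,-]
Step 2: ref 4 → FAULT, frames=[2,4]
Step 3: ref 1 → FAULT (evict 2), frames=[1,4]
Step 4: ref 2 → FAULT (evict 4), frames=[1,2]
Step 5: ref 1 → HIT, frames=[1,2]
Step 6: ref 3 → FAULT (evict 1), frames=[3,2]
Step 7: ref 4 → FAULT (evict 2), frames=[3,4]
Step 8: ref 4 → HIT, frames=[3,4]
Step 9: ref 3 → HIT, frames=[3,4]
Step 10: ref 2 → FAULT (evict 3), frames=[2,4]
Total faults: 7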